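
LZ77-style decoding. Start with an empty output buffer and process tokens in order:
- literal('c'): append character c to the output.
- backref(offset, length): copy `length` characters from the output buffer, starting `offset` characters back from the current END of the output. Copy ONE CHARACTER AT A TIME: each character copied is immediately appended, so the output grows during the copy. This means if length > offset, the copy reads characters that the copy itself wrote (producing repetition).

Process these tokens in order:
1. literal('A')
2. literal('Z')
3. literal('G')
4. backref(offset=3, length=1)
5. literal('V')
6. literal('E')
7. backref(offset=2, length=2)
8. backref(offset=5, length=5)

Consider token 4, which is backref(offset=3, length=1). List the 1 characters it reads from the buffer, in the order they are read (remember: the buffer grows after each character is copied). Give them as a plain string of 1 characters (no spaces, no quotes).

Answer: A

Derivation:
Token 1: literal('A'). Output: "A"
Token 2: literal('Z'). Output: "AZ"
Token 3: literal('G'). Output: "AZG"
Token 4: backref(off=3, len=1). Buffer before: "AZG" (len 3)
  byte 1: read out[0]='A', append. Buffer now: "AZGA"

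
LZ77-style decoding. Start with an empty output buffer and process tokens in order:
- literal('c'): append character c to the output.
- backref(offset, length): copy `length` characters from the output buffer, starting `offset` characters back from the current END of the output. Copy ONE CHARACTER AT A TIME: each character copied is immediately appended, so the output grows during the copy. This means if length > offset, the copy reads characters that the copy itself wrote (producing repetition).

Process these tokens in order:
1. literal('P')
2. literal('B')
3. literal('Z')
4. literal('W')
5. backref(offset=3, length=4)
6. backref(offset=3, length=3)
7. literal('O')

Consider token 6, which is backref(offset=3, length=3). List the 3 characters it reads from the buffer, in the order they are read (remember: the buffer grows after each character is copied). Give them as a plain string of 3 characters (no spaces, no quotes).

Answer: ZWB

Derivation:
Token 1: literal('P'). Output: "P"
Token 2: literal('B'). Output: "PB"
Token 3: literal('Z'). Output: "PBZ"
Token 4: literal('W'). Output: "PBZW"
Token 5: backref(off=3, len=4) (overlapping!). Copied 'BZWB' from pos 1. Output: "PBZWBZWB"
Token 6: backref(off=3, len=3). Buffer before: "PBZWBZWB" (len 8)
  byte 1: read out[5]='Z', append. Buffer now: "PBZWBZWBZ"
  byte 2: read out[6]='W', append. Buffer now: "PBZWBZWBZW"
  byte 3: read out[7]='B', append. Buffer now: "PBZWBZWBZWB"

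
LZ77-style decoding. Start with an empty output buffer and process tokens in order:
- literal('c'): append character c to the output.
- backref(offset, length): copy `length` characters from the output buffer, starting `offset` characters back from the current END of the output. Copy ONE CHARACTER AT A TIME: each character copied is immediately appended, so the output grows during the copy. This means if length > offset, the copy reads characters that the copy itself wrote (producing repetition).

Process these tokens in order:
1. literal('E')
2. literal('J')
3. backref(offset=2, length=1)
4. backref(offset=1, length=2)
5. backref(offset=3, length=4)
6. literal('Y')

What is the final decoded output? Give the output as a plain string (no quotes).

Token 1: literal('E'). Output: "E"
Token 2: literal('J'). Output: "EJ"
Token 3: backref(off=2, len=1). Copied 'E' from pos 0. Output: "EJE"
Token 4: backref(off=1, len=2) (overlapping!). Copied 'EE' from pos 2. Output: "EJEEE"
Token 5: backref(off=3, len=4) (overlapping!). Copied 'EEEE' from pos 2. Output: "EJEEEEEEE"
Token 6: literal('Y'). Output: "EJEEEEEEEY"

Answer: EJEEEEEEEY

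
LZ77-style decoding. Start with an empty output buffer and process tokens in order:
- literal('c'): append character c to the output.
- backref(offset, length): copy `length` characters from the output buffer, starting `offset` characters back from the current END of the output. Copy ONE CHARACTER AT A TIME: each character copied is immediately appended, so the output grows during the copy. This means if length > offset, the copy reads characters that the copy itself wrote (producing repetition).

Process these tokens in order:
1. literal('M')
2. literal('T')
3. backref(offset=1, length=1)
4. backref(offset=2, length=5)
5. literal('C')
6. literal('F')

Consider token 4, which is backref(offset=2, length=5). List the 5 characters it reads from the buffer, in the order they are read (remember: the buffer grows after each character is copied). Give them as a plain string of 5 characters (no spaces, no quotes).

Token 1: literal('M'). Output: "M"
Token 2: literal('T'). Output: "MT"
Token 3: backref(off=1, len=1). Copied 'T' from pos 1. Output: "MTT"
Token 4: backref(off=2, len=5). Buffer before: "MTT" (len 3)
  byte 1: read out[1]='T', append. Buffer now: "MTTT"
  byte 2: read out[2]='T', append. Buffer now: "MTTTT"
  byte 3: read out[3]='T', append. Buffer now: "MTTTTT"
  byte 4: read out[4]='T', append. Buffer now: "MTTTTTT"
  byte 5: read out[5]='T', append. Buffer now: "MTTTTTTT"

Answer: TTTTT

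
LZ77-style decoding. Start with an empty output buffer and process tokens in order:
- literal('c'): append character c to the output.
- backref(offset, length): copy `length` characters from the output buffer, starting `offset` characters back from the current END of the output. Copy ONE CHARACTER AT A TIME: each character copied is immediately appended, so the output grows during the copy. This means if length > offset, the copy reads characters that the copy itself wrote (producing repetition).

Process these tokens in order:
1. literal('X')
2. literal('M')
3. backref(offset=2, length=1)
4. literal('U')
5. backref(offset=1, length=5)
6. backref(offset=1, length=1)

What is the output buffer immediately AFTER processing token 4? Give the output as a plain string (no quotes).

Token 1: literal('X'). Output: "X"
Token 2: literal('M'). Output: "XM"
Token 3: backref(off=2, len=1). Copied 'X' from pos 0. Output: "XMX"
Token 4: literal('U'). Output: "XMXU"

Answer: XMXU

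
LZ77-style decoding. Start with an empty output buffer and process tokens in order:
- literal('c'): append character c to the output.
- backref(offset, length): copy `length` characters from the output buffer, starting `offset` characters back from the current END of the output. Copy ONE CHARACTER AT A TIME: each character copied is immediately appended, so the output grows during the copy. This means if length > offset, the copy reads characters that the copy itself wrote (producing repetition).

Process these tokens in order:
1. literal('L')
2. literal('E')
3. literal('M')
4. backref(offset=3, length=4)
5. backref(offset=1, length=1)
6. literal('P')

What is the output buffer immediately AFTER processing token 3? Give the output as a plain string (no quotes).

Answer: LEM

Derivation:
Token 1: literal('L'). Output: "L"
Token 2: literal('E'). Output: "LE"
Token 3: literal('M'). Output: "LEM"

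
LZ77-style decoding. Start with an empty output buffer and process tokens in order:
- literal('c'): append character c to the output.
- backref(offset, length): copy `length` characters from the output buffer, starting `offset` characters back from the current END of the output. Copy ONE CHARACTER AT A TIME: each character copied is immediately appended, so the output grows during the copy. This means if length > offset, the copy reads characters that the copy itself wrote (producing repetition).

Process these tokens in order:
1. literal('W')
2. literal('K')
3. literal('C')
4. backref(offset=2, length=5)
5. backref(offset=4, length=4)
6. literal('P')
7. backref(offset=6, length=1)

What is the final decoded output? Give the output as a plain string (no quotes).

Token 1: literal('W'). Output: "W"
Token 2: literal('K'). Output: "WK"
Token 3: literal('C'). Output: "WKC"
Token 4: backref(off=2, len=5) (overlapping!). Copied 'KCKCK' from pos 1. Output: "WKCKCKCK"
Token 5: backref(off=4, len=4). Copied 'CKCK' from pos 4. Output: "WKCKCKCKCKCK"
Token 6: literal('P'). Output: "WKCKCKCKCKCKP"
Token 7: backref(off=6, len=1). Copied 'K' from pos 7. Output: "WKCKCKCKCKCKPK"

Answer: WKCKCKCKCKCKPK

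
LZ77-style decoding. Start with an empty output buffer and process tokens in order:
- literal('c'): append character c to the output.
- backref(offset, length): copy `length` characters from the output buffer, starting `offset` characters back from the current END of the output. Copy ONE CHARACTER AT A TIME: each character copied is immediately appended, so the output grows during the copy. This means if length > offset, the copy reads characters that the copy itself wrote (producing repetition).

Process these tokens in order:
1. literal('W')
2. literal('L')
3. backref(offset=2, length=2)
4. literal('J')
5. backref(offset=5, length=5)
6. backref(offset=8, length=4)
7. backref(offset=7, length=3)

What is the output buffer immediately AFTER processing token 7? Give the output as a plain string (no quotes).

Token 1: literal('W'). Output: "W"
Token 2: literal('L'). Output: "WL"
Token 3: backref(off=2, len=2). Copied 'WL' from pos 0. Output: "WLWL"
Token 4: literal('J'). Output: "WLWLJ"
Token 5: backref(off=5, len=5). Copied 'WLWLJ' from pos 0. Output: "WLWLJWLWLJ"
Token 6: backref(off=8, len=4). Copied 'WLJW' from pos 2. Output: "WLWLJWLWLJWLJW"
Token 7: backref(off=7, len=3). Copied 'WLJ' from pos 7. Output: "WLWLJWLWLJWLJWWLJ"

Answer: WLWLJWLWLJWLJWWLJ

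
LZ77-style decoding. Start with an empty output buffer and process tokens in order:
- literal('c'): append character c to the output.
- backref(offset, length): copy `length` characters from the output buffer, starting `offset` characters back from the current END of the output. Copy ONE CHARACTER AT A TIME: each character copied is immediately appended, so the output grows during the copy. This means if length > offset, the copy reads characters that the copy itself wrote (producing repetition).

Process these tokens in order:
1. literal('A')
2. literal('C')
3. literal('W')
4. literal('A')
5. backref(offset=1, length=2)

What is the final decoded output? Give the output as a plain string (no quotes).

Answer: ACWAAA

Derivation:
Token 1: literal('A'). Output: "A"
Token 2: literal('C'). Output: "AC"
Token 3: literal('W'). Output: "ACW"
Token 4: literal('A'). Output: "ACWA"
Token 5: backref(off=1, len=2) (overlapping!). Copied 'AA' from pos 3. Output: "ACWAAA"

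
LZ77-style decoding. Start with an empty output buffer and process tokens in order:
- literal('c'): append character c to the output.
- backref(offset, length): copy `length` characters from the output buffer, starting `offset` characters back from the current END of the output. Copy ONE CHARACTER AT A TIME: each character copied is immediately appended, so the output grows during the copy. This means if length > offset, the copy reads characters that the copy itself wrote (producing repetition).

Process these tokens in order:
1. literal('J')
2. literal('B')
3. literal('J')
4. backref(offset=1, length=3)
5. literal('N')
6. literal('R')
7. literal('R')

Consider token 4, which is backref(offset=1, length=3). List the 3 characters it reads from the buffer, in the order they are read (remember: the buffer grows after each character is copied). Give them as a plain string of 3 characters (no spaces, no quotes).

Answer: JJJ

Derivation:
Token 1: literal('J'). Output: "J"
Token 2: literal('B'). Output: "JB"
Token 3: literal('J'). Output: "JBJ"
Token 4: backref(off=1, len=3). Buffer before: "JBJ" (len 3)
  byte 1: read out[2]='J', append. Buffer now: "JBJJ"
  byte 2: read out[3]='J', append. Buffer now: "JBJJJ"
  byte 3: read out[4]='J', append. Buffer now: "JBJJJJ"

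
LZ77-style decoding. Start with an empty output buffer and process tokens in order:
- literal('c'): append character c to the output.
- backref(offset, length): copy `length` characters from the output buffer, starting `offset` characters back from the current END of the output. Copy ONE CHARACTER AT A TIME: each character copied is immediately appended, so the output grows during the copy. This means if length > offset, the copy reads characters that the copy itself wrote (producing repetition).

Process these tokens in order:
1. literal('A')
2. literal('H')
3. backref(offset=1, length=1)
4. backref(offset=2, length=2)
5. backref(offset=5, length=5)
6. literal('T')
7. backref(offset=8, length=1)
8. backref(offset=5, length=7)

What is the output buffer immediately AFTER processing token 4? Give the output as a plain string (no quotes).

Token 1: literal('A'). Output: "A"
Token 2: literal('H'). Output: "AH"
Token 3: backref(off=1, len=1). Copied 'H' from pos 1. Output: "AHH"
Token 4: backref(off=2, len=2). Copied 'HH' from pos 1. Output: "AHHHH"

Answer: AHHHH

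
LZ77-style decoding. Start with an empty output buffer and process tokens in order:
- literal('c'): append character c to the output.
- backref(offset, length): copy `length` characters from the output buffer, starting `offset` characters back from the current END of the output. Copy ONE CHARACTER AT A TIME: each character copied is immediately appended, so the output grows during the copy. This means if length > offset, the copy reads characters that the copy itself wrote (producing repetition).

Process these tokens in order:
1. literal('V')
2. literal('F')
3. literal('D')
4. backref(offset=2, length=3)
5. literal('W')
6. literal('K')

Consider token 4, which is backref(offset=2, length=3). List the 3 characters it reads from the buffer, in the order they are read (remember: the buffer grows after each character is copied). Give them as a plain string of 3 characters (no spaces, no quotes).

Token 1: literal('V'). Output: "V"
Token 2: literal('F'). Output: "VF"
Token 3: literal('D'). Output: "VFD"
Token 4: backref(off=2, len=3). Buffer before: "VFD" (len 3)
  byte 1: read out[1]='F', append. Buffer now: "VFDF"
  byte 2: read out[2]='D', append. Buffer now: "VFDFD"
  byte 3: read out[3]='F', append. Buffer now: "VFDFDF"

Answer: FDF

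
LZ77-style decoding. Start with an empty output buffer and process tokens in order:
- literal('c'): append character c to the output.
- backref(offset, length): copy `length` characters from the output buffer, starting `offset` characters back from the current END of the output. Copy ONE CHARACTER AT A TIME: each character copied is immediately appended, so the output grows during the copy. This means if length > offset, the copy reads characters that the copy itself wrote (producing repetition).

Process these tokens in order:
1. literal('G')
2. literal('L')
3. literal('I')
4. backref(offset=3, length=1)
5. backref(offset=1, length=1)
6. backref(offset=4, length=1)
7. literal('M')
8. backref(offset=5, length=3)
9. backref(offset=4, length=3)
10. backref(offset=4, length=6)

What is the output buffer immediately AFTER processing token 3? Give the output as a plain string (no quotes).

Token 1: literal('G'). Output: "G"
Token 2: literal('L'). Output: "GL"
Token 3: literal('I'). Output: "GLI"

Answer: GLI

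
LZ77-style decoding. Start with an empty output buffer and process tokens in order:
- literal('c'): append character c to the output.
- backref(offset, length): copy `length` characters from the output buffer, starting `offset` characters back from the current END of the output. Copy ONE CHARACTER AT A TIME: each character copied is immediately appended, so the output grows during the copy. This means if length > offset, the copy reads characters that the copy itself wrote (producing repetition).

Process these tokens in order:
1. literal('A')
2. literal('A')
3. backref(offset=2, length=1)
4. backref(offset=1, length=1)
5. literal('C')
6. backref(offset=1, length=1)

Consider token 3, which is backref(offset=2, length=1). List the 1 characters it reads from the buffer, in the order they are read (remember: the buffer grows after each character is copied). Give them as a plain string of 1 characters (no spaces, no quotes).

Token 1: literal('A'). Output: "A"
Token 2: literal('A'). Output: "AA"
Token 3: backref(off=2, len=1). Buffer before: "AA" (len 2)
  byte 1: read out[0]='A', append. Buffer now: "AAA"

Answer: A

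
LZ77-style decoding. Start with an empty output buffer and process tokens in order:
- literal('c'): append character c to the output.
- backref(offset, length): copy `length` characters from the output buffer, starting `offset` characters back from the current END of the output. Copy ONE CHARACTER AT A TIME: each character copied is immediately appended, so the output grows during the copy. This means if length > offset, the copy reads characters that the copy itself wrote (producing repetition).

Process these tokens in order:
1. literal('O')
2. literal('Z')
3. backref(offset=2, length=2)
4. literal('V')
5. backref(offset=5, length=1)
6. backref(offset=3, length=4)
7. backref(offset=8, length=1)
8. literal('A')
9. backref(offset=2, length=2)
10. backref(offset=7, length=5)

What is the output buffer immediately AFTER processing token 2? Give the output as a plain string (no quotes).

Token 1: literal('O'). Output: "O"
Token 2: literal('Z'). Output: "OZ"

Answer: OZ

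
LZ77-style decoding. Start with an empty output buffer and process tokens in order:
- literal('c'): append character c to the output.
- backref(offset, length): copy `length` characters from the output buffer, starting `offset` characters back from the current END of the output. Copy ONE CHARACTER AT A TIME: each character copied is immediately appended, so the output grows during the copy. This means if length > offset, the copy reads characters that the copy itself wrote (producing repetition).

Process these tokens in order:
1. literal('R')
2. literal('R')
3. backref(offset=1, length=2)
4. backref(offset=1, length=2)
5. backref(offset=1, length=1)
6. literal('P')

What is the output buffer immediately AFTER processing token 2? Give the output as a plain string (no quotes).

Answer: RR

Derivation:
Token 1: literal('R'). Output: "R"
Token 2: literal('R'). Output: "RR"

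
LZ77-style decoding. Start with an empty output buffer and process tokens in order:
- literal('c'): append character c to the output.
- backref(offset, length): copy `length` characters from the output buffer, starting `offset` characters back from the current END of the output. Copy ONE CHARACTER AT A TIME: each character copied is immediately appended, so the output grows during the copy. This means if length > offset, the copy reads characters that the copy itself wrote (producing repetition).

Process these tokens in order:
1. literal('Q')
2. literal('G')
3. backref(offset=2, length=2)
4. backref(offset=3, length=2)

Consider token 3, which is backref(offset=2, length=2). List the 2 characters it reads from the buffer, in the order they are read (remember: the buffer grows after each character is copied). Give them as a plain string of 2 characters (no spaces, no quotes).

Token 1: literal('Q'). Output: "Q"
Token 2: literal('G'). Output: "QG"
Token 3: backref(off=2, len=2). Buffer before: "QG" (len 2)
  byte 1: read out[0]='Q', append. Buffer now: "QGQ"
  byte 2: read out[1]='G', append. Buffer now: "QGQG"

Answer: QG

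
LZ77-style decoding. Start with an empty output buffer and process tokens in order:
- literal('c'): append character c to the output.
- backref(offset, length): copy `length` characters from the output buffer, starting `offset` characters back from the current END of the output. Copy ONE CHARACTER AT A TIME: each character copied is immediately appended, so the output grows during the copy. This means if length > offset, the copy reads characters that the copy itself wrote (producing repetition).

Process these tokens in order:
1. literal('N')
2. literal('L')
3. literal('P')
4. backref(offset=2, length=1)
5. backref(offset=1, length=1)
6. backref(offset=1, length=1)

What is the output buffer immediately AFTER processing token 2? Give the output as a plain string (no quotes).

Answer: NL

Derivation:
Token 1: literal('N'). Output: "N"
Token 2: literal('L'). Output: "NL"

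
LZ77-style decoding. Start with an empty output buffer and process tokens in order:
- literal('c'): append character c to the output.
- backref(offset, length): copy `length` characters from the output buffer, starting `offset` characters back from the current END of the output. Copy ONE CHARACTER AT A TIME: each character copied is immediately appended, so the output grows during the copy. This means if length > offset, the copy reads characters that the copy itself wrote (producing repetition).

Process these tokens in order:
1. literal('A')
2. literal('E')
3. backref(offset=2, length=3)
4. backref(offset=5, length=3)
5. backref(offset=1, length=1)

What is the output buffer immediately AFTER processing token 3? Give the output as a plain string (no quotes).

Token 1: literal('A'). Output: "A"
Token 2: literal('E'). Output: "AE"
Token 3: backref(off=2, len=3) (overlapping!). Copied 'AEA' from pos 0. Output: "AEAEA"

Answer: AEAEA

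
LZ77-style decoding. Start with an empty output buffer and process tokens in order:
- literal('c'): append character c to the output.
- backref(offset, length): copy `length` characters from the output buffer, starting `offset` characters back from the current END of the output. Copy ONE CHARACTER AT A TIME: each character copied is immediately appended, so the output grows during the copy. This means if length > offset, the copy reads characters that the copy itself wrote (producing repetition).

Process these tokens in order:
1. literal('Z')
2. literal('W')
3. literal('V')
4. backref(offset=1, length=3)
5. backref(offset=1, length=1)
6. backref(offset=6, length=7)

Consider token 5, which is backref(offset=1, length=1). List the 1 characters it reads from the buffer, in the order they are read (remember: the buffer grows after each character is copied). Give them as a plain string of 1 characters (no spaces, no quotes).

Token 1: literal('Z'). Output: "Z"
Token 2: literal('W'). Output: "ZW"
Token 3: literal('V'). Output: "ZWV"
Token 4: backref(off=1, len=3) (overlapping!). Copied 'VVV' from pos 2. Output: "ZWVVVV"
Token 5: backref(off=1, len=1). Buffer before: "ZWVVVV" (len 6)
  byte 1: read out[5]='V', append. Buffer now: "ZWVVVVV"

Answer: V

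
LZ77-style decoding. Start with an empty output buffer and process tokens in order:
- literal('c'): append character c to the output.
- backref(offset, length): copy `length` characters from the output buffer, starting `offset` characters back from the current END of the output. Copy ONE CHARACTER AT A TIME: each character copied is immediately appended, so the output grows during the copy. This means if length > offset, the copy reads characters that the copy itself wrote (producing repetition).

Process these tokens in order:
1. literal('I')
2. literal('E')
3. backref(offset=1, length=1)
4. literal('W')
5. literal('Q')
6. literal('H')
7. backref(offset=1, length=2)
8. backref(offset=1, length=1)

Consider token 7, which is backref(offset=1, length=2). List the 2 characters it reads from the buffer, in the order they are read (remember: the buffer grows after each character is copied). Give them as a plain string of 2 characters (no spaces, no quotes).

Token 1: literal('I'). Output: "I"
Token 2: literal('E'). Output: "IE"
Token 3: backref(off=1, len=1). Copied 'E' from pos 1. Output: "IEE"
Token 4: literal('W'). Output: "IEEW"
Token 5: literal('Q'). Output: "IEEWQ"
Token 6: literal('H'). Output: "IEEWQH"
Token 7: backref(off=1, len=2). Buffer before: "IEEWQH" (len 6)
  byte 1: read out[5]='H', append. Buffer now: "IEEWQHH"
  byte 2: read out[6]='H', append. Buffer now: "IEEWQHHH"

Answer: HH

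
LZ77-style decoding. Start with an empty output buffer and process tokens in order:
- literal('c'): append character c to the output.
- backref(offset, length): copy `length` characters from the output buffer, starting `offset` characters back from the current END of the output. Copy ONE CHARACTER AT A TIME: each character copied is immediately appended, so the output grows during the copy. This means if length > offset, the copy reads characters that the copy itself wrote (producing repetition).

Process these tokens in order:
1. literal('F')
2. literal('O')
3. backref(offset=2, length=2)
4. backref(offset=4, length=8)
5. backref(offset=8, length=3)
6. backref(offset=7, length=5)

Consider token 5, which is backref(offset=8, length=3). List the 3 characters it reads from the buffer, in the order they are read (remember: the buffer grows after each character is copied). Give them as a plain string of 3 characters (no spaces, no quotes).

Token 1: literal('F'). Output: "F"
Token 2: literal('O'). Output: "FO"
Token 3: backref(off=2, len=2). Copied 'FO' from pos 0. Output: "FOFO"
Token 4: backref(off=4, len=8) (overlapping!). Copied 'FOFOFOFO' from pos 0. Output: "FOFOFOFOFOFO"
Token 5: backref(off=8, len=3). Buffer before: "FOFOFOFOFOFO" (len 12)
  byte 1: read out[4]='F', append. Buffer now: "FOFOFOFOFOFOF"
  byte 2: read out[5]='O', append. Buffer now: "FOFOFOFOFOFOFO"
  byte 3: read out[6]='F', append. Buffer now: "FOFOFOFOFOFOFOF"

Answer: FOF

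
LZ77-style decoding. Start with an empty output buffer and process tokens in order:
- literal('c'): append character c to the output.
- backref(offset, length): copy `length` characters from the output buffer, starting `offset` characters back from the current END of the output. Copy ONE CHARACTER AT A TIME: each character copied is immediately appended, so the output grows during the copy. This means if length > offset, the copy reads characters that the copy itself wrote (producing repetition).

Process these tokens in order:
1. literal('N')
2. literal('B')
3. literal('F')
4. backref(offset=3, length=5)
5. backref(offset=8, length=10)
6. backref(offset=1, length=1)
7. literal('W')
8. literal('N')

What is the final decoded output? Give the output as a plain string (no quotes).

Answer: NBFNBFNBNBFNBFNBNBBWN

Derivation:
Token 1: literal('N'). Output: "N"
Token 2: literal('B'). Output: "NB"
Token 3: literal('F'). Output: "NBF"
Token 4: backref(off=3, len=5) (overlapping!). Copied 'NBFNB' from pos 0. Output: "NBFNBFNB"
Token 5: backref(off=8, len=10) (overlapping!). Copied 'NBFNBFNBNB' from pos 0. Output: "NBFNBFNBNBFNBFNBNB"
Token 6: backref(off=1, len=1). Copied 'B' from pos 17. Output: "NBFNBFNBNBFNBFNBNBB"
Token 7: literal('W'). Output: "NBFNBFNBNBFNBFNBNBBW"
Token 8: literal('N'). Output: "NBFNBFNBNBFNBFNBNBBWN"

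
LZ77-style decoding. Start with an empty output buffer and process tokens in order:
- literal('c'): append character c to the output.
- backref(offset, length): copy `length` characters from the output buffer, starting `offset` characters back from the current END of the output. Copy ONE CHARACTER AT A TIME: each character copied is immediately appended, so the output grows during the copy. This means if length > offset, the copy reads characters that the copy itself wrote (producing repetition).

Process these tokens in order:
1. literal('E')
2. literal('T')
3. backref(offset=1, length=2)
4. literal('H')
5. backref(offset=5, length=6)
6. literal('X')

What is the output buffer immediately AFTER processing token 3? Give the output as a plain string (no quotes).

Token 1: literal('E'). Output: "E"
Token 2: literal('T'). Output: "ET"
Token 3: backref(off=1, len=2) (overlapping!). Copied 'TT' from pos 1. Output: "ETTT"

Answer: ETTT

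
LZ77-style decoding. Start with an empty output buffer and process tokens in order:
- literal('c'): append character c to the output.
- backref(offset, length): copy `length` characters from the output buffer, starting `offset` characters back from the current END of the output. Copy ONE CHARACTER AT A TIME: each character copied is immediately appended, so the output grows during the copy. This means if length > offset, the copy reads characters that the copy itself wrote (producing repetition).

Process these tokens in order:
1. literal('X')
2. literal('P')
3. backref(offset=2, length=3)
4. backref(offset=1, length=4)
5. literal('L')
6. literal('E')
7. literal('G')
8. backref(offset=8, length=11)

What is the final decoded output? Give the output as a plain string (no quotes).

Answer: XPXPXXXXXLEGXXXXXLEGXXX

Derivation:
Token 1: literal('X'). Output: "X"
Token 2: literal('P'). Output: "XP"
Token 3: backref(off=2, len=3) (overlapping!). Copied 'XPX' from pos 0. Output: "XPXPX"
Token 4: backref(off=1, len=4) (overlapping!). Copied 'XXXX' from pos 4. Output: "XPXPXXXXX"
Token 5: literal('L'). Output: "XPXPXXXXXL"
Token 6: literal('E'). Output: "XPXPXXXXXLE"
Token 7: literal('G'). Output: "XPXPXXXXXLEG"
Token 8: backref(off=8, len=11) (overlapping!). Copied 'XXXXXLEGXXX' from pos 4. Output: "XPXPXXXXXLEGXXXXXLEGXXX"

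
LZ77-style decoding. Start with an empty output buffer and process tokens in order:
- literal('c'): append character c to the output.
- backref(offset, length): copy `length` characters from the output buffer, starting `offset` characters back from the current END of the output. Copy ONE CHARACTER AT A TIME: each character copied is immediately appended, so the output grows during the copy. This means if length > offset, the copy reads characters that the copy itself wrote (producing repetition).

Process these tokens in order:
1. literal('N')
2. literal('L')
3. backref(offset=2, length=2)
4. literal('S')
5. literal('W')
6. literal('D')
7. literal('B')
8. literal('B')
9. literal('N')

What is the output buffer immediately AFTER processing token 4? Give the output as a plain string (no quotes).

Answer: NLNLS

Derivation:
Token 1: literal('N'). Output: "N"
Token 2: literal('L'). Output: "NL"
Token 3: backref(off=2, len=2). Copied 'NL' from pos 0. Output: "NLNL"
Token 4: literal('S'). Output: "NLNLS"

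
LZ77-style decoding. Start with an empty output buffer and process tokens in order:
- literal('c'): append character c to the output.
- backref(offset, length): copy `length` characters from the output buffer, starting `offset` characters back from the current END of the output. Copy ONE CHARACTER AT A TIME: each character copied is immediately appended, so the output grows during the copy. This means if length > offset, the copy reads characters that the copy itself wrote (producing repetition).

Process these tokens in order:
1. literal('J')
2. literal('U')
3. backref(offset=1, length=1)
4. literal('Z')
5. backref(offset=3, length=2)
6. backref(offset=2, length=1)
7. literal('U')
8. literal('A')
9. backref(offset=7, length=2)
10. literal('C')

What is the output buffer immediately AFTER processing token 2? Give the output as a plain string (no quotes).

Answer: JU

Derivation:
Token 1: literal('J'). Output: "J"
Token 2: literal('U'). Output: "JU"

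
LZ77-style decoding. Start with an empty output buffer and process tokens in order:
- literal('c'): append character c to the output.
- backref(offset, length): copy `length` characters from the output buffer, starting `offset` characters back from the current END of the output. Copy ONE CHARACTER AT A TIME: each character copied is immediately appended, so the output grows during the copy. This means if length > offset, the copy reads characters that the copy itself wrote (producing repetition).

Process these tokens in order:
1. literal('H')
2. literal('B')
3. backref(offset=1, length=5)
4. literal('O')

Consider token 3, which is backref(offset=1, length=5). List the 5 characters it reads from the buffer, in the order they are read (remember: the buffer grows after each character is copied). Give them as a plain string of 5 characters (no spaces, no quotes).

Token 1: literal('H'). Output: "H"
Token 2: literal('B'). Output: "HB"
Token 3: backref(off=1, len=5). Buffer before: "HB" (len 2)
  byte 1: read out[1]='B', append. Buffer now: "HBB"
  byte 2: read out[2]='B', append. Buffer now: "HBBB"
  byte 3: read out[3]='B', append. Buffer now: "HBBBB"
  byte 4: read out[4]='B', append. Buffer now: "HBBBBB"
  byte 5: read out[5]='B', append. Buffer now: "HBBBBBB"

Answer: BBBBB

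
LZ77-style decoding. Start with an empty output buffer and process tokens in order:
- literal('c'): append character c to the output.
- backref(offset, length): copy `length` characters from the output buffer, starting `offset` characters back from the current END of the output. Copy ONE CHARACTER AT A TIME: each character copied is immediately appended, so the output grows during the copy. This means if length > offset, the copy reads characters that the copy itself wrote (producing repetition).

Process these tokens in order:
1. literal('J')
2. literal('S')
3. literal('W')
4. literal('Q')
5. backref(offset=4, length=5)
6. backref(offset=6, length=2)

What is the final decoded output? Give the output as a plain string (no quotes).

Token 1: literal('J'). Output: "J"
Token 2: literal('S'). Output: "JS"
Token 3: literal('W'). Output: "JSW"
Token 4: literal('Q'). Output: "JSWQ"
Token 5: backref(off=4, len=5) (overlapping!). Copied 'JSWQJ' from pos 0. Output: "JSWQJSWQJ"
Token 6: backref(off=6, len=2). Copied 'QJ' from pos 3. Output: "JSWQJSWQJQJ"

Answer: JSWQJSWQJQJ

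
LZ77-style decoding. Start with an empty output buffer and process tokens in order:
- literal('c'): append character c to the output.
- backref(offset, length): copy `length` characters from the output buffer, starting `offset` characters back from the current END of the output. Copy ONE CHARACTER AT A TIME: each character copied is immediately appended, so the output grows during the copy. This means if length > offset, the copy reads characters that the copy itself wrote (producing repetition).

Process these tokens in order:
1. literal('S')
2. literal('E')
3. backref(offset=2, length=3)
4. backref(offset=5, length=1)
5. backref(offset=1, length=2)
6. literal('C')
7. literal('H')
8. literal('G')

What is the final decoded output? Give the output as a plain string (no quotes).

Answer: SESESSSSCHG

Derivation:
Token 1: literal('S'). Output: "S"
Token 2: literal('E'). Output: "SE"
Token 3: backref(off=2, len=3) (overlapping!). Copied 'SES' from pos 0. Output: "SESES"
Token 4: backref(off=5, len=1). Copied 'S' from pos 0. Output: "SESESS"
Token 5: backref(off=1, len=2) (overlapping!). Copied 'SS' from pos 5. Output: "SESESSSS"
Token 6: literal('C'). Output: "SESESSSSC"
Token 7: literal('H'). Output: "SESESSSSCH"
Token 8: literal('G'). Output: "SESESSSSCHG"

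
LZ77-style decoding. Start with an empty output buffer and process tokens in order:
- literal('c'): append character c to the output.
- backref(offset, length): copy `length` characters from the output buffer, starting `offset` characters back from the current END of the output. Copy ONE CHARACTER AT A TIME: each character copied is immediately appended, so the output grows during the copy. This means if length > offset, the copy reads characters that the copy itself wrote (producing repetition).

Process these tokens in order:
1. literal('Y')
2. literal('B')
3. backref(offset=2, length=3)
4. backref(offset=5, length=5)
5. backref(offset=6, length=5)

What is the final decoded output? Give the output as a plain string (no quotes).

Answer: YBYBYYBYBYYYBYB

Derivation:
Token 1: literal('Y'). Output: "Y"
Token 2: literal('B'). Output: "YB"
Token 3: backref(off=2, len=3) (overlapping!). Copied 'YBY' from pos 0. Output: "YBYBY"
Token 4: backref(off=5, len=5). Copied 'YBYBY' from pos 0. Output: "YBYBYYBYBY"
Token 5: backref(off=6, len=5). Copied 'YYBYB' from pos 4. Output: "YBYBYYBYBYYYBYB"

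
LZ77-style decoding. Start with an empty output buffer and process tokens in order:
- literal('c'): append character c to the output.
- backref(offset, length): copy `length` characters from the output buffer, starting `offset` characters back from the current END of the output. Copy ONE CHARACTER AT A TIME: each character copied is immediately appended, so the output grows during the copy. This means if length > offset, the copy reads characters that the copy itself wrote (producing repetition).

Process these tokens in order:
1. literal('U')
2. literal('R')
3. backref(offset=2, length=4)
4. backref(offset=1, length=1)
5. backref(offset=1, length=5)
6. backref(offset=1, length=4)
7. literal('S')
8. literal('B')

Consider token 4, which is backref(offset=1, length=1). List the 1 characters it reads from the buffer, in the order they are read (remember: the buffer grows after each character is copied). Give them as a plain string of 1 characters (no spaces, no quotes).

Token 1: literal('U'). Output: "U"
Token 2: literal('R'). Output: "UR"
Token 3: backref(off=2, len=4) (overlapping!). Copied 'URUR' from pos 0. Output: "URURUR"
Token 4: backref(off=1, len=1). Buffer before: "URURUR" (len 6)
  byte 1: read out[5]='R', append. Buffer now: "URURURR"

Answer: R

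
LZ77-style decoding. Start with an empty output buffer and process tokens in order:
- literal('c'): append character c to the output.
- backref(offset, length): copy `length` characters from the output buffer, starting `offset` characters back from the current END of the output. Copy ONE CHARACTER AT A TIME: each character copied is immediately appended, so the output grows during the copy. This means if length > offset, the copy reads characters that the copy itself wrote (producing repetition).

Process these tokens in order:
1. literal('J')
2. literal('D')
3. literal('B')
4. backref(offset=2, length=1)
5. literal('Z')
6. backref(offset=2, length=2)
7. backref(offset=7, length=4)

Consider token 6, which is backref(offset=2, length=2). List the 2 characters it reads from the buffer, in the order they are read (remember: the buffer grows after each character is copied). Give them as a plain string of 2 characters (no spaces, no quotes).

Answer: DZ

Derivation:
Token 1: literal('J'). Output: "J"
Token 2: literal('D'). Output: "JD"
Token 3: literal('B'). Output: "JDB"
Token 4: backref(off=2, len=1). Copied 'D' from pos 1. Output: "JDBD"
Token 5: literal('Z'). Output: "JDBDZ"
Token 6: backref(off=2, len=2). Buffer before: "JDBDZ" (len 5)
  byte 1: read out[3]='D', append. Buffer now: "JDBDZD"
  byte 2: read out[4]='Z', append. Buffer now: "JDBDZDZ"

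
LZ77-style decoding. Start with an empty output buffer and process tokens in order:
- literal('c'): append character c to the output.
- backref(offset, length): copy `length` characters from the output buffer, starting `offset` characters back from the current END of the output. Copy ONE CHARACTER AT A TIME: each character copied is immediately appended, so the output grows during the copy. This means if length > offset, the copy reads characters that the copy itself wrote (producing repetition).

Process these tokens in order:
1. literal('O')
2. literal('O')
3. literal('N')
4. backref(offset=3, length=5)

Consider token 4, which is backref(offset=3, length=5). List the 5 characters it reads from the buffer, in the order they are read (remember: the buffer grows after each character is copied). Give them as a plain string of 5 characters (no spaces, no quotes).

Token 1: literal('O'). Output: "O"
Token 2: literal('O'). Output: "OO"
Token 3: literal('N'). Output: "OON"
Token 4: backref(off=3, len=5). Buffer before: "OON" (len 3)
  byte 1: read out[0]='O', append. Buffer now: "OONO"
  byte 2: read out[1]='O', append. Buffer now: "OONOO"
  byte 3: read out[2]='N', append. Buffer now: "OONOON"
  byte 4: read out[3]='O', append. Buffer now: "OONOONO"
  byte 5: read out[4]='O', append. Buffer now: "OONOONOO"

Answer: OONOO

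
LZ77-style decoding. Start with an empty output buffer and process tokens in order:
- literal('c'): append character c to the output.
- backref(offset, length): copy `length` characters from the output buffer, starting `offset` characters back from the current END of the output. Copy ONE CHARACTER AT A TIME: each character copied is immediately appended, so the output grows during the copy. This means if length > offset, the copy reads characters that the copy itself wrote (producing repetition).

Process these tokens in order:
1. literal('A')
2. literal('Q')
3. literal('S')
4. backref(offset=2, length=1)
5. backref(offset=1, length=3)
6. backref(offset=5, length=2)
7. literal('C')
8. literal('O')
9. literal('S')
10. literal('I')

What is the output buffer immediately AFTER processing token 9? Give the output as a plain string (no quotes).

Answer: AQSQQQQSQCOS

Derivation:
Token 1: literal('A'). Output: "A"
Token 2: literal('Q'). Output: "AQ"
Token 3: literal('S'). Output: "AQS"
Token 4: backref(off=2, len=1). Copied 'Q' from pos 1. Output: "AQSQ"
Token 5: backref(off=1, len=3) (overlapping!). Copied 'QQQ' from pos 3. Output: "AQSQQQQ"
Token 6: backref(off=5, len=2). Copied 'SQ' from pos 2. Output: "AQSQQQQSQ"
Token 7: literal('C'). Output: "AQSQQQQSQC"
Token 8: literal('O'). Output: "AQSQQQQSQCO"
Token 9: literal('S'). Output: "AQSQQQQSQCOS"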